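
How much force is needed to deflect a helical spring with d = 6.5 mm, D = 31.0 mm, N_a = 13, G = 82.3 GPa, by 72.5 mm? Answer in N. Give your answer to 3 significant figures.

k = Gd⁴/(8D³N_a) = (82.3×10³)(6.5⁴)/(8·31.0³·13) = 47.417 N/mm
F = k·δ = 47.417 × 72.5 = 3437.7 N

3440 N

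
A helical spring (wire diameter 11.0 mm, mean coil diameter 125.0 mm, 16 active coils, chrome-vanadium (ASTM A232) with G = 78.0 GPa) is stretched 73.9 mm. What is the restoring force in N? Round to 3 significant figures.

k = Gd⁴/(8D³N_a) = (78.0×10³)(11.0⁴)/(8·125.0³·16) = 4.568 N/mm
F = k·δ = 4.568 × 73.9 = 337.57 N

338 N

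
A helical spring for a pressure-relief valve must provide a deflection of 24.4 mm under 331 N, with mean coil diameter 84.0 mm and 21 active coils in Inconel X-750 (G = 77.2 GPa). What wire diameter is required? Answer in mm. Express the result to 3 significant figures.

Required rate k = F/δ = 331/24.4 = 13.566 N/mm
d = (8D³N_a·k / G)^(1/4) = (8·84.0³·21·13.566 / (77.2×10³))^0.25
  = (17497)^0.25 = 11.5012 mm

11.5 mm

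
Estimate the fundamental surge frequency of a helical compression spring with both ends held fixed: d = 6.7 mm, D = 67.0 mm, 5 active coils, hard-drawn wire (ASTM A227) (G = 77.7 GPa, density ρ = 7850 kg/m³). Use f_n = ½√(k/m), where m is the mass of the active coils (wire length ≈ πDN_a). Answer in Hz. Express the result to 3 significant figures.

k = Gd⁴/(8D³N_a) = (77.7×10³)(6.7⁴)/(8·67.0³·5) = 13.015 N/mm = 13015 N/m
Wire length L = πDN_a = π·67.0·5 = 1052.4 mm
m = ρ·(πd²/4)·L = 7850 × 35.257×10⁻⁶ m² × 1.0524 m = 0.29128 kg
f_n = ½√(k/m) = 0.5·√(13015/0.29128) = 0.5·√(44682) = 105.69 Hz

106 Hz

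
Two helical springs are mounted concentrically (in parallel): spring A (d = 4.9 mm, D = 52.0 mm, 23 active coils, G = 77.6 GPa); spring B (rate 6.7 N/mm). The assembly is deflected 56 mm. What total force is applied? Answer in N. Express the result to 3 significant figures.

472 N

k_A = Gd⁴/(8D³N_a) = (77.6×10³)(4.9⁴)/(8·52.0³·23) = 1.7291 N/mm
Parallel: k_eq = 1.7291 + 6.7 = 8.4291 N/mm
F = k_eq·δ = 8.4291·56 = 472.03 N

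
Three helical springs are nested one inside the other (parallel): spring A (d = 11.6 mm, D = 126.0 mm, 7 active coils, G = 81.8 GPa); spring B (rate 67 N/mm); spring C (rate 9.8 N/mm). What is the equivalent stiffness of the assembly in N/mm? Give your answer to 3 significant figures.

90.0 N/mm

k_A = Gd⁴/(8D³N_a) = (81.8×10³)(11.6⁴)/(8·126.0³·7) = 13.222 N/mm
Parallel: k_eq = 13.222 + 67 + 9.8 = 90.022 N/mm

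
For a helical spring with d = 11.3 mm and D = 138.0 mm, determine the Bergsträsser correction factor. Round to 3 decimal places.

C = D/d = 138.0/11.3 = 12.2124
K_B = (4C+2)/(4C−3) = 50.850/45.850 = 1.1091

1.109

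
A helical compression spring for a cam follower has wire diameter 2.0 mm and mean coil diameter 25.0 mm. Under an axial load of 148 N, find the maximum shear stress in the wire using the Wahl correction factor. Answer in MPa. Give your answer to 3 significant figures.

Spring index C = D/d = 25.0/2.0 = 12.5000
K_W = (4C−1)/(4C−4) + 0.615/C = 49.000/46.000 + 0.0492 = 1.1144
τ₀ = 8FD/(πd³) = 8·148·25.0/(π·2.0³) = 29600/25.133 = 1177.7 MPa
τ_max = K·τ₀ = 1.1144 × 1177.7 = 1312.5 MPa

1310 MPa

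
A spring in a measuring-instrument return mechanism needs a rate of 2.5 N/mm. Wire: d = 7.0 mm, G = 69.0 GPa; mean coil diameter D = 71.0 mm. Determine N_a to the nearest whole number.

23

N_a = Gd⁴/(8D³k) = (69.0×10³ × 7.0⁴)/(8 × 71.0³ × 2.5)
    = 1.65669e+08 / 7.15822e+06 = 23.14 → 23 coils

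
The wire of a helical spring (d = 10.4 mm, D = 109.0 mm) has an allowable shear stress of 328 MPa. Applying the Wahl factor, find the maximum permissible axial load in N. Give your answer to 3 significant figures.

C = D/d = 109.0/10.4 = 10.4808
K_W = (4C−1)/(4C−4) + 0.615/C = 40.923/37.923 + 0.0587 = 1.1378
τ_max = K·8FD/(πd³) → F_max = τ_allow·πd³/(8DK)
F_max = 328·π·10.4³/(8·109.0·1.1378) = 1.1591e+06/992.15 = 1168.3 N

1170 N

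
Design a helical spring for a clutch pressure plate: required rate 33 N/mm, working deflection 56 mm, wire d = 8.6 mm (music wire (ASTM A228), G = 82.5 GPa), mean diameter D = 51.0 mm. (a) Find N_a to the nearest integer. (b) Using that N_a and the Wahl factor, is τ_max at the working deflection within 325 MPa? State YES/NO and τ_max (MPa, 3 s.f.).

N_a = Gd⁴/(8D³k) = (82.5×10³)(8.6⁴)/(8·51.0³·33) = 12.89 → N_a = 13
Actual rate k = Gd⁴/(8D³·13) = 32.712 N/mm
Working load F = kδ = 32.712·56 = 1831.9 N
C = 51.0/8.6 = 5.9302; K_W = (4C−1)/(4C−4)+0.615/C = 1.2558
τ_max = K_W·8FD/(πd³) = 1.2558·374.03 = 469.72 MPa
τ_max > 325 MPa → exceeds allowable

(a) 13 coils; (b) NO, τ_max = 470 MPa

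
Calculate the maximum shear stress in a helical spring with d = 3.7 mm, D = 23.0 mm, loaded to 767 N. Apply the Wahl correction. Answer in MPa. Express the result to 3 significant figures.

1100 MPa

Spring index C = D/d = 23.0/3.7 = 6.2162
K_W = (4C−1)/(4C−4) + 0.615/C = 23.865/20.865 + 0.0989 = 1.2427
τ₀ = 8FD/(πd³) = 8·767·23.0/(π·3.7³) = 141128/159.13 = 886.87 MPa
τ_max = K·τ₀ = 1.2427 × 886.87 = 1102.1 MPa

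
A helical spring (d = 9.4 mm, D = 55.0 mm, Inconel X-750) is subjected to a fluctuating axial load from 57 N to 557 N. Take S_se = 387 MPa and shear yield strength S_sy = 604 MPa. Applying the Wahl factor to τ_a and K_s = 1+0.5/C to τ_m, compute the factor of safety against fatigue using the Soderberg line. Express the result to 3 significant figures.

C = D/d = 55.0/9.4 = 5.8511; K_W = (4C−1)/(4C−4)+0.615/C = 1.2597; K_s = 1+0.5/C = 1.0855
F_a = (F_max−F_min)/2 = 250 N; F_m = (F_max+F_min)/2 = 307 N
τ_a = K_W·8F_aD/(πd³) = 1.2597 × 42.156 = 53.105 MPa
τ_m = K_s·8F_mD/(πd³) = 1.0855 × 51.768 = 56.191 MPa
Soderberg: 1/n_f = τ_a/S_se + τ_m/S_sy = 53.105/387 + 56.191/604 = 0.13722 + 0.09303 = 0.23025
n_f = 1/0.23025 = 4.343

4.34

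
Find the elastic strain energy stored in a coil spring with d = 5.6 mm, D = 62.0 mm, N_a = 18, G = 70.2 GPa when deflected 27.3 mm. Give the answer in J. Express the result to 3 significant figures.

0.750 J

k = Gd⁴/(8D³N_a) = (70.2×10³)(5.6⁴)/(8·62.0³·18) = 2.0116 N/mm
U = ½kδ² = 0.5 × 2.0116 × 27.3² = 749.63 N·mm = 0.74963 J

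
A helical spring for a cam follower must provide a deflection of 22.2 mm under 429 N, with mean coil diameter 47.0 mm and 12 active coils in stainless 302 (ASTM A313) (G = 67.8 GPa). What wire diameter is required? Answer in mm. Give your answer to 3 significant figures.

7.30 mm

Required rate k = F/δ = 429/22.2 = 19.324 N/mm
d = (8D³N_a·k / G)^(1/4) = (8·47.0³·12·19.324 / (67.8×10³))^0.25
  = (2840.8)^0.25 = 7.3006 mm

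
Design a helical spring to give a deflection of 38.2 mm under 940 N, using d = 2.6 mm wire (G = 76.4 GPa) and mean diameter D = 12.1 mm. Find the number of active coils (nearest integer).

Required rate k = F/δ = 940/38.2 = 24.607 N/mm
N_a = Gd⁴/(8D³k) = (76.4×10³ × 2.6⁴)/(8 × 12.1³ × 24.607)
    = 3.4913e+06 / 348747 = 10.01 → 10 coils

10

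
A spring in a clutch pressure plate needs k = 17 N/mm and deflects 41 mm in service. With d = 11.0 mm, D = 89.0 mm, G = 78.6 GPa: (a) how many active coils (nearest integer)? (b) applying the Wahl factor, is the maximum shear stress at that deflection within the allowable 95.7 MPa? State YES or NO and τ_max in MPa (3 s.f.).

N_a = Gd⁴/(8D³k) = (78.6×10³)(11.0⁴)/(8·89.0³·17) = 12 → N_a = 12
Actual rate k = Gd⁴/(8D³·12) = 17.004 N/mm
Working load F = kδ = 17.004·41 = 697.17 N
C = 89.0/11.0 = 8.0909; K_W = (4C−1)/(4C−4)+0.615/C = 1.1818
τ_max = K_W·8FD/(πd³) = 1.1818·118.71 = 140.29 MPa
τ_max > 95.7 MPa → exceeds allowable

(a) 12 coils; (b) NO, τ_max = 140 MPa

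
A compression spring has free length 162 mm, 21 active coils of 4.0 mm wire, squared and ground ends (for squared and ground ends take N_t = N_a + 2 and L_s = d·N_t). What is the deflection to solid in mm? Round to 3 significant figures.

N_t = 23; L_s = 4.0·23 = 92 mm
δ_solid = L₀ − L_s = 162 − 92 = 70 mm

70.0 mm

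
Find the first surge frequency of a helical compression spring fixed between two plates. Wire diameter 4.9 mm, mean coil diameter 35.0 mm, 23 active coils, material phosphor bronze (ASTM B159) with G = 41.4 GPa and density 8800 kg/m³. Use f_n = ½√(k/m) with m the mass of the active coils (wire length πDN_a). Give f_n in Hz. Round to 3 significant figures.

k = Gd⁴/(8D³N_a) = (41.4×10³)(4.9⁴)/(8·35.0³·23) = 3.0253 N/mm = 3025.3 N/m
Wire length L = πDN_a = π·35.0·23 = 2529 mm
m = ρ·(πd²/4)·L = 8800 × 18.857×10⁻⁶ m² × 2.529 m = 0.41967 kg
f_n = ½√(k/m) = 0.5·√(3025.3/0.41967) = 0.5·√(7208.6) = 42.452 Hz

42.5 Hz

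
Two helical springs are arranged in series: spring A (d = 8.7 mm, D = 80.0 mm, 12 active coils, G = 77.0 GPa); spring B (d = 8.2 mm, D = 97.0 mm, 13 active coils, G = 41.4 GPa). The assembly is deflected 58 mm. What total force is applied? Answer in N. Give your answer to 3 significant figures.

k_A = Gd⁴/(8D³N_a) = (77.0×10³)(8.7⁴)/(8·80.0³·12) = 8.9748 N/mm
k_B = Gd⁴/(8D³N_a) = (41.4×10³)(8.2⁴)/(8·97.0³·13) = 1.972 N/mm
Series: 1/k_eq = 1/8.9748 + 1/1.972 = 0.61852; k_eq = 1.6168 N/mm
F = k_eq·δ = 1.6168·58 = 93.772 N

93.8 N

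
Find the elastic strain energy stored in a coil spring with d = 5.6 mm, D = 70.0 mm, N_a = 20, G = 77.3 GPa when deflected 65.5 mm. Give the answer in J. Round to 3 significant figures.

2.97 J

k = Gd⁴/(8D³N_a) = (77.3×10³)(5.6⁴)/(8·70.0³·20) = 1.3852 N/mm
U = ½kδ² = 0.5 × 1.3852 × 65.5² = 2971.5 N·mm = 2.9715 J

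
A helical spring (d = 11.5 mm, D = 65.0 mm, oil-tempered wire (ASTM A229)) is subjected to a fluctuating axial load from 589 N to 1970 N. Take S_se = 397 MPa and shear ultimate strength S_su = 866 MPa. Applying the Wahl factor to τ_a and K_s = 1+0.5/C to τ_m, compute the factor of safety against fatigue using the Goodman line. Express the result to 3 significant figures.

C = D/d = 65.0/11.5 = 5.6522; K_W = (4C−1)/(4C−4)+0.615/C = 1.2700; K_s = 1+0.5/C = 1.0885
F_a = (F_max−F_min)/2 = 690.5 N; F_m = (F_max+F_min)/2 = 1279.5 N
τ_a = K_W·8F_aD/(πd³) = 1.2700 × 75.149 = 95.441 MPa
τ_m = K_s·8F_mD/(πd³) = 1.0885 × 139.25 = 151.57 MPa
Goodman: 1/n_f = τ_a/S_se + τ_m/S_su = 95.441/397 + 151.57/866 = 0.24041 + 0.17502 = 0.41543
n_f = 1/0.41543 = 2.407

2.41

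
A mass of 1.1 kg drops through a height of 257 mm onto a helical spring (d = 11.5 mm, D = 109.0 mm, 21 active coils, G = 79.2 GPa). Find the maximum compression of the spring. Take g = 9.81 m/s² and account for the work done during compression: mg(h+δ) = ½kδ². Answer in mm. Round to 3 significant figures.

k = Gd⁴/(8D³N_a) = (79.2×10³)(11.5⁴)/(8·109.0³·21) = 6.3669 N/mm
W = mg = 1.1 × 9.81 = 10.791 N
½kδ² − Wδ − Wh = 0 → δ = (W + √(W² + 2kWh))/k
δ = (10.791 + √(116.45 + 35314.5))/6.3669 = (10.791 + 188.23)/6.3669 = 31.259 mm

31.3 mm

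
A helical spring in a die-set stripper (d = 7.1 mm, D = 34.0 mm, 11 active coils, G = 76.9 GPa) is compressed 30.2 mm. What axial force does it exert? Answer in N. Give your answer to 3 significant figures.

k = Gd⁴/(8D³N_a) = (76.9×10³)(7.1⁴)/(8·34.0³·11) = 56.499 N/mm
F = k·δ = 56.499 × 30.2 = 1706.3 N

1710 N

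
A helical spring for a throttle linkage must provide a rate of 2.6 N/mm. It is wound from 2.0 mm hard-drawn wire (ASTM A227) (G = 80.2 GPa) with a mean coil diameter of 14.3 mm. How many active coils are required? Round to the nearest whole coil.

N_a = Gd⁴/(8D³k) = (80.2×10³ × 2.0⁴)/(8 × 14.3³ × 2.6)
    = 1.2832e+06 / 60823.5 = 21.1 → 21 coils

21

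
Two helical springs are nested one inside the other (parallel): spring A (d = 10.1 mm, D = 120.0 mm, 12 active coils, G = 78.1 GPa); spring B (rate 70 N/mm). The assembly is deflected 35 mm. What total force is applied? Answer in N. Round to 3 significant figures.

k_A = Gd⁴/(8D³N_a) = (78.1×10³)(10.1⁴)/(8·120.0³·12) = 4.8992 N/mm
Parallel: k_eq = 4.8992 + 70 = 74.899 N/mm
F = k_eq·δ = 74.899·35 = 2621.5 N

2620 N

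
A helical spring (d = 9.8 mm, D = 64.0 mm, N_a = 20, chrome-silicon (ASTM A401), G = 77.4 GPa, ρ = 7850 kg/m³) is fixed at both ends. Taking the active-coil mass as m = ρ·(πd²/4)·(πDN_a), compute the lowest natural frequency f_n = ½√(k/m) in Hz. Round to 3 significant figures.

k = Gd⁴/(8D³N_a) = (77.4×10³)(9.8⁴)/(8·64.0³·20) = 17.021 N/mm = 17021 N/m
Wire length L = πDN_a = π·64.0·20 = 4021.2 mm
m = ρ·(πd²/4)·L = 7850 × 75.43×10⁻⁶ m² × 4.0212 m = 2.3811 kg
f_n = ½√(k/m) = 0.5·√(17021/2.3811) = 0.5·√(7148.5) = 42.274 Hz

42.3 Hz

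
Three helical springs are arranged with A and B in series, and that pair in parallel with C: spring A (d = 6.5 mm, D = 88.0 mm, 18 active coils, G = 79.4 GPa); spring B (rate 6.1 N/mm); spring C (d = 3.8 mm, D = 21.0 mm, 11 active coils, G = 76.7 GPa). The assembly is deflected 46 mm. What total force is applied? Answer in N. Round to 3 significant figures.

k_A = Gd⁴/(8D³N_a) = (79.4×10³)(6.5⁴)/(8·88.0³·18) = 1.4443 N/mm
k_C = Gd⁴/(8D³N_a) = (76.7×10³)(3.8⁴)/(8·21.0³·11) = 19.624 N/mm
Springs A,B series: k_AB = 1/(1/1.4443+1/6.1) = 1.1678 N/mm; parallel with C: k_eq = 1.1678+19.624 = 20.792 N/mm
F = k_eq·δ = 20.792·46 = 956.43 N

956 N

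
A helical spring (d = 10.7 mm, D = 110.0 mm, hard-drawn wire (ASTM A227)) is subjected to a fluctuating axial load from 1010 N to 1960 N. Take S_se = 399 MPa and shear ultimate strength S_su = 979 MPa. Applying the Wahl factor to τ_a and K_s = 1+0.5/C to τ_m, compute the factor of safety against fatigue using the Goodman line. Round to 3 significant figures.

1.48

C = D/d = 110.0/10.7 = 10.2804; K_W = (4C−1)/(4C−4)+0.615/C = 1.1406; K_s = 1+0.5/C = 1.0486
F_a = (F_max−F_min)/2 = 475 N; F_m = (F_max+F_min)/2 = 1485 N
τ_a = K_W·8F_aD/(πd³) = 1.1406 × 108.61 = 123.89 MPa
τ_m = K_s·8F_mD/(πd³) = 1.0486 × 339.55 = 356.07 MPa
Goodman: 1/n_f = τ_a/S_se + τ_m/S_su = 123.89/399 + 356.07/979 = 0.31049 + 0.36371 = 0.6742
n_f = 1/0.6742 = 1.483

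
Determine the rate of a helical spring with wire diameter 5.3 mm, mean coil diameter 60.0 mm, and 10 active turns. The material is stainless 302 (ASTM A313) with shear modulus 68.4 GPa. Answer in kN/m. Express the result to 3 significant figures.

k = Gd⁴/(8D³N_a) = (68.4×10³ × 5.3⁴) / (8 × 60.0³ × 10)
  = 5.39709e+07 / 1.728e+07 = 3.1233 N/mm

3.12 kN/m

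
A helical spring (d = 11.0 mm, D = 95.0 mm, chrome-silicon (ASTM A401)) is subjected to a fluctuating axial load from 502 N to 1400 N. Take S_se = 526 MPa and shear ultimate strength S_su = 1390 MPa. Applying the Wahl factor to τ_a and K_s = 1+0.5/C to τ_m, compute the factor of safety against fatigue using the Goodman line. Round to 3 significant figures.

3.20

C = D/d = 95.0/11.0 = 8.6364; K_W = (4C−1)/(4C−4)+0.615/C = 1.1694; K_s = 1+0.5/C = 1.0579
F_a = (F_max−F_min)/2 = 449 N; F_m = (F_max+F_min)/2 = 951 N
τ_a = K_W·8F_aD/(πd³) = 1.1694 × 81.608 = 95.434 MPa
τ_m = K_s·8F_mD/(πd³) = 1.0579 × 172.85 = 182.86 MPa
Goodman: 1/n_f = τ_a/S_se + τ_m/S_su = 95.434/526 + 182.86/1390 = 0.18143 + 0.13155 = 0.31298
n_f = 1/0.31298 = 3.195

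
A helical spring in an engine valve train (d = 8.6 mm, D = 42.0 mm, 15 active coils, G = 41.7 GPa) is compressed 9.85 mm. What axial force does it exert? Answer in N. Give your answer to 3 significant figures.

k = Gd⁴/(8D³N_a) = (41.7×10³)(8.6⁴)/(8·42.0³·15) = 25.657 N/mm
F = k·δ = 25.657 × 9.85 = 252.72 N

253 N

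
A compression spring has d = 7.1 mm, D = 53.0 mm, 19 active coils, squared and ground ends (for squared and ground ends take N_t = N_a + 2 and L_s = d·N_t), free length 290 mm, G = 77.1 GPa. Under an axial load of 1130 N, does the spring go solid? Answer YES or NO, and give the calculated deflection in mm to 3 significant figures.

k = Gd⁴/(8D³N_a) = (77.1×10³)(7.1⁴)/(8·53.0³·19) = 8.658 N/mm
N_t = 21; L_s = 7.1·21 = 149.1 mm; δ_solid = L₀ − L_s = 290 − 149.1 = 140.9 mm
δ = F/k = 1130/8.658 = 130.52 mm
δ < δ_solid → spring does not go solid

NO, δ = 131 mm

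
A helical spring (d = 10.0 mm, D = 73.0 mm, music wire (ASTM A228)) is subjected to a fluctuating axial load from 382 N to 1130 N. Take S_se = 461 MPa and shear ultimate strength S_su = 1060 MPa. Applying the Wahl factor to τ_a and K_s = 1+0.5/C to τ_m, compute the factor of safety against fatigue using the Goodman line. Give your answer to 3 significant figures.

3.09

C = D/d = 73.0/10.0 = 7.3000; K_W = (4C−1)/(4C−4)+0.615/C = 1.2033; K_s = 1+0.5/C = 1.0685
F_a = (F_max−F_min)/2 = 374 N; F_m = (F_max+F_min)/2 = 756 N
τ_a = K_W·8F_aD/(πd³) = 1.2033 × 69.524 = 83.658 MPa
τ_m = K_s·8F_mD/(πd³) = 1.0685 × 140.54 = 150.16 MPa
Goodman: 1/n_f = τ_a/S_se + τ_m/S_su = 83.658/461 + 150.16/1060 = 0.18147 + 0.14166 = 0.32313
n_f = 1/0.32313 = 3.095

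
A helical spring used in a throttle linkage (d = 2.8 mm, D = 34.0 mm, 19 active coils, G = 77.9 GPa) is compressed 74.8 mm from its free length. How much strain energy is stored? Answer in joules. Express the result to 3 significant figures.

2.24 J

k = Gd⁴/(8D³N_a) = (77.9×10³)(2.8⁴)/(8·34.0³·19) = 0.80147 N/mm
U = ½kδ² = 0.5 × 0.80147 × 74.8² = 2242.1 N·mm = 2.2421 J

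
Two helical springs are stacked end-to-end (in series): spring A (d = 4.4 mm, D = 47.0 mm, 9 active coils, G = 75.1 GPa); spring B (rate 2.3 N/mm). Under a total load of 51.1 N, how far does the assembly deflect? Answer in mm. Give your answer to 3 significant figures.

35.8 mm

k_A = Gd⁴/(8D³N_a) = (75.1×10³)(4.4⁴)/(8·47.0³·9) = 3.7655 N/mm
Series: 1/k_eq = 1/3.7655 + 1/2.3 = 0.70035; k_eq = 1.4279 N/mm
δ = F/k_eq = 51.1/1.4279 = 35.788 mm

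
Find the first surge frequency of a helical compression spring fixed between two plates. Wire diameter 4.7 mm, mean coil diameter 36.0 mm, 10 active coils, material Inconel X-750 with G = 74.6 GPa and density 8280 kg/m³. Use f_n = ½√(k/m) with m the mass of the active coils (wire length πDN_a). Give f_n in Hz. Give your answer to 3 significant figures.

k = Gd⁴/(8D³N_a) = (74.6×10³)(4.7⁴)/(8·36.0³·10) = 9.7529 N/mm = 9752.9 N/m
Wire length L = πDN_a = π·36.0·10 = 1131 mm
m = ρ·(πd²/4)·L = 8280 × 17.349×10⁻⁶ m² × 1.131 m = 0.16247 kg
f_n = ½√(k/m) = 0.5·√(9752.9/0.16247) = 0.5·√(60029) = 122.5 Hz

123 Hz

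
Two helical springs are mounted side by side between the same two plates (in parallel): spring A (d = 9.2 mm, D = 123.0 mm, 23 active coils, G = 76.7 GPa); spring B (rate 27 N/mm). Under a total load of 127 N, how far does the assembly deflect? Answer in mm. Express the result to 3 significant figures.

k_A = Gd⁴/(8D³N_a) = (76.7×10³)(9.2⁴)/(8·123.0³·23) = 1.6048 N/mm
Parallel: k_eq = 1.6048 + 27 = 28.605 N/mm
δ = F/k_eq = 127/28.605 = 4.4398 mm

4.44 mm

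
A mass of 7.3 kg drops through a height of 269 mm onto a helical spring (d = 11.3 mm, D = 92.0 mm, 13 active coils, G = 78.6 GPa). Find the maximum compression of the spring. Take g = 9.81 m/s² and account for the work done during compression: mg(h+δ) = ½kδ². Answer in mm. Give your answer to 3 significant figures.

54.1 mm

k = Gd⁴/(8D³N_a) = (78.6×10³)(11.3⁴)/(8·92.0³·13) = 15.825 N/mm
W = mg = 7.3 × 9.81 = 71.613 N
½kδ² − Wδ − Wh = 0 → δ = (W + √(W² + 2kWh))/k
δ = (71.613 + √(5128.4 + 609696))/15.825 = (71.613 + 784.11)/15.825 = 54.075 mm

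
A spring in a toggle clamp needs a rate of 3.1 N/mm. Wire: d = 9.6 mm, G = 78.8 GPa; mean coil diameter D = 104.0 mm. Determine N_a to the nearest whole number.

24

N_a = Gd⁴/(8D³k) = (78.8×10³ × 9.6⁴)/(8 × 104.0³ × 3.1)
    = 6.69285e+08 / 2.78966e+07 = 23.99 → 24 coils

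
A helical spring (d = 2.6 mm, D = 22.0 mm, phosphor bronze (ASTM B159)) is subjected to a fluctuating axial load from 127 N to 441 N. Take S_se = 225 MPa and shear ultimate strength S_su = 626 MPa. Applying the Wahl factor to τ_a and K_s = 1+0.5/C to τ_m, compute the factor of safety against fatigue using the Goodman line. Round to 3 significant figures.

0.241

C = D/d = 22.0/2.6 = 8.4615; K_W = (4C−1)/(4C−4)+0.615/C = 1.1732; K_s = 1+0.5/C = 1.0591
F_a = (F_max−F_min)/2 = 157 N; F_m = (F_max+F_min)/2 = 284 N
τ_a = K_W·8F_aD/(πd³) = 1.1732 × 500.43 = 587.1 MPa
τ_m = K_s·8F_mD/(πd³) = 1.0591 × 905.23 = 958.73 MPa
Goodman: 1/n_f = τ_a/S_se + τ_m/S_su = 587.1/225 + 958.73/626 = 2.60934 + 1.53151 = 4.1409
n_f = 1/4.1409 = 0.2415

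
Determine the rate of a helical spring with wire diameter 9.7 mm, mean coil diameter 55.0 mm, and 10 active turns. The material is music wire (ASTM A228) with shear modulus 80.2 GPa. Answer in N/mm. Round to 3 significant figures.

k = Gd⁴/(8D³N_a) = (80.2×10³ × 9.7⁴) / (8 × 55.0³ × 10)
  = 7.10005e+08 / 1.331e+07 = 53.344 N/mm

53.3 N/mm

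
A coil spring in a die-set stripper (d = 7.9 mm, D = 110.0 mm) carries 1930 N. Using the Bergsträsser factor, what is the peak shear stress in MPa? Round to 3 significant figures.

1200 MPa

Spring index C = D/d = 110.0/7.9 = 13.9241
K_B = (4C+2)/(4C−3) = 57.696/52.696 = 1.0949
τ₀ = 8FD/(πd³) = 8·1930·110.0/(π·7.9³) = 1.6984e+06/1548.9 = 1096.5 MPa
τ_max = K·τ₀ = 1.0949 × 1096.5 = 1200.5 MPa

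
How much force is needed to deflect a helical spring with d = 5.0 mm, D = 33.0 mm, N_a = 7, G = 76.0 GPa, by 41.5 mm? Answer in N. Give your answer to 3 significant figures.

k = Gd⁴/(8D³N_a) = (76.0×10³)(5.0⁴)/(8·33.0³·7) = 23.603 N/mm
F = k·δ = 23.603 × 41.5 = 979.52 N

980 N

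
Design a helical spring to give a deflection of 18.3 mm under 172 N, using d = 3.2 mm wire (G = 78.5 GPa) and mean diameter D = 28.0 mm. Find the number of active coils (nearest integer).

Required rate k = F/δ = 172/18.3 = 9.3989 N/mm
N_a = Gd⁴/(8D³k) = (78.5×10³ × 3.2⁴)/(8 × 28.0³ × 9.3989)
    = 8.23132e+06 / 1.6506e+06 = 4.987 → 5 coils

5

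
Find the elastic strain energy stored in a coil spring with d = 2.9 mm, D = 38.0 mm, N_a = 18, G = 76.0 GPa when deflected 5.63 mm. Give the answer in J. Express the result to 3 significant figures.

0.0108 J

k = Gd⁴/(8D³N_a) = (76.0×10³)(2.9⁴)/(8·38.0³·18) = 0.68029 N/mm
U = ½kδ² = 0.5 × 0.68029 × 5.63² = 10.781 N·mm = 0.010781 J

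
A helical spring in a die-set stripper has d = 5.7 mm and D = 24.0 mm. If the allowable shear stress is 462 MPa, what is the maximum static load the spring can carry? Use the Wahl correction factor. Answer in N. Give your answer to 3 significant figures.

1010 N

C = D/d = 24.0/5.7 = 4.2105
K_W = (4C−1)/(4C−4) + 0.615/C = 15.842/12.842 + 0.1461 = 1.3797
τ_max = K·8FD/(πd³) → F_max = τ_allow·πd³/(8DK)
F_max = 462·π·5.7³/(8·24.0·1.3797) = 2.6879e+05/264.9 = 1014.7 N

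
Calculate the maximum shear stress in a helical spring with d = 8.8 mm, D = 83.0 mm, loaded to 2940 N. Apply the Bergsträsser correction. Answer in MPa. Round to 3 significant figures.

1040 MPa

Spring index C = D/d = 83.0/8.8 = 9.4318
K_B = (4C+2)/(4C−3) = 39.727/34.727 = 1.1440
τ₀ = 8FD/(πd³) = 8·2940·83.0/(π·8.8³) = 1.95216e+06/2140.9 = 911.84 MPa
τ_max = K·τ₀ = 1.1440 × 911.84 = 1043.1 MPa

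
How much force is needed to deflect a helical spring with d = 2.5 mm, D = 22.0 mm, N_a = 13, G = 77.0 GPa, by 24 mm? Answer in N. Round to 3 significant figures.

65.2 N

k = Gd⁴/(8D³N_a) = (77.0×10³)(2.5⁴)/(8·22.0³·13) = 2.7161 N/mm
F = k·δ = 2.7161 × 24 = 65.187 N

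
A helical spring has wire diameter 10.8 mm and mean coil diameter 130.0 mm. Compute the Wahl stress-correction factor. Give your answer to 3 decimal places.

1.119

C = D/d = 130.0/10.8 = 12.0370
K_W = (4C−1)/(4C−4) + 0.615/C = 47.148/44.148 + 0.0511 = 1.1190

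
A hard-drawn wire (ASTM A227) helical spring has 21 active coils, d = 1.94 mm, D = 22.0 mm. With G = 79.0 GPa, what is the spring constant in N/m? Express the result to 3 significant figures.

626 N/m

k = Gd⁴/(8D³N_a) = (79.0×10³ × 1.94⁴) / (8 × 22.0³ × 21)
  = 1.11901e+06 / 1.78886e+06 = 0.62554 N/mm = 625.54 N/m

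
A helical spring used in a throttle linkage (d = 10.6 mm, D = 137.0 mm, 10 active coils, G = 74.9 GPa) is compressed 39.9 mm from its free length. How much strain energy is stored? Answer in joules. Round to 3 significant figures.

k = Gd⁴/(8D³N_a) = (74.9×10³)(10.6⁴)/(8·137.0³·10) = 4.5968 N/mm
U = ½kδ² = 0.5 × 4.5968 × 39.9² = 3659.1 N·mm = 3.6591 J

3.66 J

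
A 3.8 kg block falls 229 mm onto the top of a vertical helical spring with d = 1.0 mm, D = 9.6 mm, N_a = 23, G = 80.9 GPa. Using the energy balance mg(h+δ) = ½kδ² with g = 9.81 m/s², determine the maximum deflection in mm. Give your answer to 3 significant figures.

275 mm

k = Gd⁴/(8D³N_a) = (80.9×10³)(1.0⁴)/(8·9.6³·23) = 0.49695 N/mm
W = mg = 3.8 × 9.81 = 37.278 N
½kδ² − Wδ − Wh = 0 → δ = (W + √(W² + 2kWh))/k
δ = (37.278 + √(1389.6 + 8484.67))/0.49695 = (37.278 + 99.37)/0.49695 = 274.97 mm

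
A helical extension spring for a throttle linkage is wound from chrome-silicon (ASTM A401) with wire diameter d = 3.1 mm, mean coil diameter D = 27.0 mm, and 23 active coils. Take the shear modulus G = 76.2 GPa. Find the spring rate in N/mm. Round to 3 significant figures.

1.94 N/mm

k = Gd⁴/(8D³N_a) = (76.2×10³ × 3.1⁴) / (8 × 27.0³ × 23)
  = 7.03723e+06 / 3.62167e+06 = 1.9431 N/mm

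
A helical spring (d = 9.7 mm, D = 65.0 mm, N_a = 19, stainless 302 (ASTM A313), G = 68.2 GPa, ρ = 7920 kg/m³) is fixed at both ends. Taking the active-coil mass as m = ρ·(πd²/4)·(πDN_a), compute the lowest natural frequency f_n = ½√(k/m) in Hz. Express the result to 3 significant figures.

k = Gd⁴/(8D³N_a) = (68.2×10³)(9.7⁴)/(8·65.0³·19) = 14.464 N/mm = 14464 N/m
Wire length L = πDN_a = π·65.0·19 = 3879.9 mm
m = ρ·(πd²/4)·L = 7920 × 73.898×10⁻⁶ m² × 3.8799 m = 2.2708 kg
f_n = ½√(k/m) = 0.5·√(14464/2.2708) = 0.5·√(6369.6) = 39.905 Hz

39.9 Hz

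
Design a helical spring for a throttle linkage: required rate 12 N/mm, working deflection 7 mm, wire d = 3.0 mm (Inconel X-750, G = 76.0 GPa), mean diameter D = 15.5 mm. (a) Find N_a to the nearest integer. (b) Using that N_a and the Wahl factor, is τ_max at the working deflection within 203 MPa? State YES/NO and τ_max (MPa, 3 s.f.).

(a) 17 coils; (b) YES, τ_max = 162 MPa

N_a = Gd⁴/(8D³k) = (76.0×10³)(3.0⁴)/(8·15.5³·12) = 17.22 → N_a = 17
Actual rate k = Gd⁴/(8D³·17) = 12.155 N/mm
Working load F = kδ = 12.155·7 = 85.087 N
C = 15.5/3.0 = 5.1667; K_W = (4C−1)/(4C−4)+0.615/C = 1.2990
τ_max = K_W·8FD/(πd³) = 1.2990·124.39 = 161.58 MPa
τ_max ≤ 203 MPa → acceptable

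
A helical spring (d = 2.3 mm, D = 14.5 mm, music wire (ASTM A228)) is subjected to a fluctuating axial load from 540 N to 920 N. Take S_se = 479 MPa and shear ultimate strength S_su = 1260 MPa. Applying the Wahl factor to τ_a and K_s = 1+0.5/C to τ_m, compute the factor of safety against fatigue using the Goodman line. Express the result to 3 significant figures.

C = D/d = 14.5/2.3 = 6.3043; K_W = (4C−1)/(4C−4)+0.615/C = 1.2389; K_s = 1+0.5/C = 1.0793
F_a = (F_max−F_min)/2 = 190 N; F_m = (F_max+F_min)/2 = 730 N
τ_a = K_W·8F_aD/(πd³) = 1.2389 × 576.6 = 714.38 MPa
τ_m = K_s·8F_mD/(πd³) = 1.0793 × 2215.4 = 2391.1 MPa
Goodman: 1/n_f = τ_a/S_se + τ_m/S_su = 714.38/479 + 2391.1/1260 = 1.49140 + 1.89768 = 3.3891
n_f = 1/3.3891 = 0.2951

0.295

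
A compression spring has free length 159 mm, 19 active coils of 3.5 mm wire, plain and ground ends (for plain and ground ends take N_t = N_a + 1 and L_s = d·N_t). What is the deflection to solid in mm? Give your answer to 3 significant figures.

89.0 mm

N_t = 20; L_s = 3.5·20 = 70 mm
δ_solid = L₀ − L_s = 159 − 70 = 89 mm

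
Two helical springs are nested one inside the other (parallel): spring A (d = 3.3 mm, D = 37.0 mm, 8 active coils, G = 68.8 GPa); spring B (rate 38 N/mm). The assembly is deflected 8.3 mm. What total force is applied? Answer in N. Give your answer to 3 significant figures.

336 N

k_A = Gd⁴/(8D³N_a) = (68.8×10³)(3.3⁴)/(8·37.0³·8) = 2.5169 N/mm
Parallel: k_eq = 2.5169 + 38 = 40.517 N/mm
F = k_eq·δ = 40.517·8.3 = 336.29 N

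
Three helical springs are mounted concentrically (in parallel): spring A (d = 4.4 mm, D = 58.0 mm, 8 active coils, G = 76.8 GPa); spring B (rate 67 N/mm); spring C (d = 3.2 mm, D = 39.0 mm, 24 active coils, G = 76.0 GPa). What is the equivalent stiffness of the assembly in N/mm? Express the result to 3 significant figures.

k_A = Gd⁴/(8D³N_a) = (76.8×10³)(4.4⁴)/(8·58.0³·8) = 2.3052 N/mm
k_C = Gd⁴/(8D³N_a) = (76.0×10³)(3.2⁴)/(8·39.0³·24) = 0.69971 N/mm
Parallel: k_eq = 2.3052 + 67 + 0.69971 = 70.005 N/mm

70.0 N/mm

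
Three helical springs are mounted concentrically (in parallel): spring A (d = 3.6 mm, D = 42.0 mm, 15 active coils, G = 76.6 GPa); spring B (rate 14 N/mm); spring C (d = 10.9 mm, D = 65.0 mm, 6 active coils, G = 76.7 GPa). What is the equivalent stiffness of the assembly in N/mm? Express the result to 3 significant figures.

97.6 N/mm

k_A = Gd⁴/(8D³N_a) = (76.6×10³)(3.6⁴)/(8·42.0³·15) = 1.4471 N/mm
k_C = Gd⁴/(8D³N_a) = (76.7×10³)(10.9⁴)/(8·65.0³·6) = 82.133 N/mm
Parallel: k_eq = 1.4471 + 14 + 82.133 = 97.581 N/mm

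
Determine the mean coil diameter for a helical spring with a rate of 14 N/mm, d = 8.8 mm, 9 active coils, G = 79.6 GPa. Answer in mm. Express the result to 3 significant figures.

77.9 mm

D = (Gd⁴/(8N_a·k))^(1/3) = (79.6×10³·8.8⁴/(8·9·14))^(1/3)
  = (473569)^(1/3) = 77.9461 mm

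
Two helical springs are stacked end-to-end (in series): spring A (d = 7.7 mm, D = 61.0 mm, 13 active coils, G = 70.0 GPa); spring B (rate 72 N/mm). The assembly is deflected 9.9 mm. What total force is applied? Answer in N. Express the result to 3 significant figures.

90.1 N

k_A = Gd⁴/(8D³N_a) = (70.0×10³)(7.7⁴)/(8·61.0³·13) = 10.424 N/mm
Series: 1/k_eq = 1/10.424 + 1/72 = 0.10982; k_eq = 9.1058 N/mm
F = k_eq·δ = 9.1058·9.9 = 90.147 N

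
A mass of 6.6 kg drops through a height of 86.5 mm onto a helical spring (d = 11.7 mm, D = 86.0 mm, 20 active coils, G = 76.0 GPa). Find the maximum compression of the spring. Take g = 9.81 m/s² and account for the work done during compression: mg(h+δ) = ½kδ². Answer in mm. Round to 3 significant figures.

33.3 mm

k = Gd⁴/(8D³N_a) = (76.0×10³)(11.7⁴)/(8·86.0³·20) = 13.994 N/mm
W = mg = 6.6 × 9.81 = 64.746 N
½kδ² − Wδ − Wh = 0 → δ = (W + √(W² + 2kWh))/k
δ = (64.746 + √(4192 + 156748))/13.994 = (64.746 + 401.17)/13.994 = 33.294 mm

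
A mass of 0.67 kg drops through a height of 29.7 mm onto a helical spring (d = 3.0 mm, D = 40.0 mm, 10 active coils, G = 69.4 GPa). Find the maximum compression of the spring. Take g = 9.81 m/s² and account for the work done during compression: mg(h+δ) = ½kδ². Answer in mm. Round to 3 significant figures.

25.8 mm

k = Gd⁴/(8D³N_a) = (69.4×10³)(3.0⁴)/(8·40.0³·10) = 1.0979 N/mm
W = mg = 0.67 × 9.81 = 6.5727 N
½kδ² − Wδ − Wh = 0 → δ = (W + √(W² + 2kWh))/k
δ = (6.5727 + √(43.2 + 428.652))/1.0979 = (6.5727 + 21.722)/1.0979 = 25.771 mm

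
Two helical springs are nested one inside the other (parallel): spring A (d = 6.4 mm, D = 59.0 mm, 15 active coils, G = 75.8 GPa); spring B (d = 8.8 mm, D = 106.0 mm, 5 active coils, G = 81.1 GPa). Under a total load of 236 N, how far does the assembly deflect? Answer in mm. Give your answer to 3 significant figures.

15.4 mm

k_A = Gd⁴/(8D³N_a) = (75.8×10³)(6.4⁴)/(8·59.0³·15) = 5.16 N/mm
k_B = Gd⁴/(8D³N_a) = (81.1×10³)(8.8⁴)/(8·106.0³·5) = 10.209 N/mm
Parallel: k_eq = 5.16 + 10.209 = 15.369 N/mm
δ = F/k_eq = 236/15.369 = 15.356 mm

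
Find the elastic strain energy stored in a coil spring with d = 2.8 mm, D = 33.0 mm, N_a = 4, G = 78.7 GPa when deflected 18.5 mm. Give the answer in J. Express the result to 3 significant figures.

k = Gd⁴/(8D³N_a) = (78.7×10³)(2.8⁴)/(8·33.0³·4) = 4.2064 N/mm
U = ½kδ² = 0.5 × 4.2064 × 18.5² = 719.83 N·mm = 0.71983 J

0.720 J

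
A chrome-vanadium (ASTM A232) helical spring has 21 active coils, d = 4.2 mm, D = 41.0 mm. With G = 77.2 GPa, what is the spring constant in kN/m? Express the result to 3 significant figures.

2.07 kN/m

k = Gd⁴/(8D³N_a) = (77.2×10³ × 4.2⁴) / (8 × 41.0³ × 21)
  = 2.40223e+07 / 1.15787e+07 = 2.0747 N/mm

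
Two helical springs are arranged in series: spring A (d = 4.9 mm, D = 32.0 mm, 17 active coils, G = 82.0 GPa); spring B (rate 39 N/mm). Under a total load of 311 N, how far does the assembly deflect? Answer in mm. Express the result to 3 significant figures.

k_A = Gd⁴/(8D³N_a) = (82.0×10³)(4.9⁴)/(8·32.0³·17) = 10.607 N/mm
Series: 1/k_eq = 1/10.607 + 1/39 = 0.11991; k_eq = 8.3393 N/mm
δ = F/k_eq = 311/8.3393 = 37.293 mm

37.3 mm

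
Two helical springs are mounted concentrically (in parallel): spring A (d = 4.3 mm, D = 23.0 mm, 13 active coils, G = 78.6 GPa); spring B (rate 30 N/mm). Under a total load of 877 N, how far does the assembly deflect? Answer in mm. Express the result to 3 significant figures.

k_A = Gd⁴/(8D³N_a) = (78.6×10³)(4.3⁴)/(8·23.0³·13) = 21.236 N/mm
Parallel: k_eq = 21.236 + 30 = 51.236 N/mm
δ = F/k_eq = 877/51.236 = 17.117 mm

17.1 mm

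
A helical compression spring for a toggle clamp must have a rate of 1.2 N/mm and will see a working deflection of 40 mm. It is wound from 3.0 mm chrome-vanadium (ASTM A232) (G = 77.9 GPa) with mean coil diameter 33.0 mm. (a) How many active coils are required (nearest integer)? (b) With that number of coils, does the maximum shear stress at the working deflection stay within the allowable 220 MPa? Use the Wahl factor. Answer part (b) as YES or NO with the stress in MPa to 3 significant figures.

(a) 18 coils; (b) YES, τ_max = 172 MPa

N_a = Gd⁴/(8D³k) = (77.9×10³)(3.0⁴)/(8·33.0³·1.2) = 18.29 → N_a = 18
Actual rate k = Gd⁴/(8D³·18) = 1.2193 N/mm
Working load F = kδ = 1.2193·40 = 48.773 N
C = 33.0/3.0 = 11.0000; K_W = (4C−1)/(4C−4)+0.615/C = 1.1309
τ_max = K_W·8FD/(πd³) = 1.1309·151.8 = 171.67 MPa
τ_max ≤ 220 MPa → acceptable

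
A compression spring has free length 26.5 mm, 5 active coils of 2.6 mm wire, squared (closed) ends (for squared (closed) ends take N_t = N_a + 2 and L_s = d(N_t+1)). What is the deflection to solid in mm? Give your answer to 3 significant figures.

5.70 mm

N_t = 7; L_s = 2.6·8 = 20.8 mm
δ_solid = L₀ − L_s = 26.5 − 20.8 = 5.7 mm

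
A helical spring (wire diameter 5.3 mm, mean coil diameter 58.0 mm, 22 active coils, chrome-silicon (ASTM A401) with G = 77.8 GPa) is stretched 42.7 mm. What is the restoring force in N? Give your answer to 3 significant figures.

k = Gd⁴/(8D³N_a) = (77.8×10³)(5.3⁴)/(8·58.0³·22) = 1.7877 N/mm
F = k·δ = 1.7877 × 42.7 = 76.333 N

76.3 N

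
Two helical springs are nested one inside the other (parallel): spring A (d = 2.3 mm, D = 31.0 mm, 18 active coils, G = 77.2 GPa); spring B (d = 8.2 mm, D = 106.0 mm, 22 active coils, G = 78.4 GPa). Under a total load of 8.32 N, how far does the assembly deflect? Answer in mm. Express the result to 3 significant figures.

3.79 mm

k_A = Gd⁴/(8D³N_a) = (77.2×10³)(2.3⁴)/(8·31.0³·18) = 0.50359 N/mm
k_B = Gd⁴/(8D³N_a) = (78.4×10³)(8.2⁴)/(8·106.0³·22) = 1.691 N/mm
Parallel: k_eq = 0.50359 + 1.691 = 2.1946 N/mm
δ = F/k_eq = 8.32/2.1946 = 3.7911 mm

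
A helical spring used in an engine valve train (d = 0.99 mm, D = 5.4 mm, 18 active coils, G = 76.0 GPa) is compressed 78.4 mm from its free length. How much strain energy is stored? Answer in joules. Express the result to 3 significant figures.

9.89 J

k = Gd⁴/(8D³N_a) = (76.0×10³)(0.99⁴)/(8·5.4³·18) = 3.2197 N/mm
U = ½kδ² = 0.5 × 3.2197 × 78.4² = 9894.9 N·mm = 9.8949 J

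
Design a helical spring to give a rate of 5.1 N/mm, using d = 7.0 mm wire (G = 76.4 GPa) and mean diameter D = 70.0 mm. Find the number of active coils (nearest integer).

13

N_a = Gd⁴/(8D³k) = (76.4×10³ × 7.0⁴)/(8 × 70.0³ × 5.1)
    = 1.83436e+08 / 1.39944e+07 = 13.11 → 13 coils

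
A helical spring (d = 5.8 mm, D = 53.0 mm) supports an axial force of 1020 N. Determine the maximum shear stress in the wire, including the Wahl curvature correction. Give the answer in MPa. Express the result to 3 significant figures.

Spring index C = D/d = 53.0/5.8 = 9.1379
K_W = (4C−1)/(4C−4) + 0.615/C = 35.552/32.552 + 0.0673 = 1.1595
τ₀ = 8FD/(πd³) = 8·1020·53.0/(π·5.8³) = 432480/612.96 = 705.56 MPa
τ_max = K·τ₀ = 1.1595 × 705.56 = 818.07 MPa

818 MPa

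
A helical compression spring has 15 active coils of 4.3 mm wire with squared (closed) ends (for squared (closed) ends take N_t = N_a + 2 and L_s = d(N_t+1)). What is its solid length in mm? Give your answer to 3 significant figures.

squared (closed) ends: N_t = N_a + 2 = 15 + 2 = 17
L_s = d·(N_t+1) = 4.3 × 18 = 77.4 mm

77.4 mm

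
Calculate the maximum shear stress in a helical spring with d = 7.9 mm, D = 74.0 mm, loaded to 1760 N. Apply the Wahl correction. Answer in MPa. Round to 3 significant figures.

777 MPa

Spring index C = D/d = 74.0/7.9 = 9.3671
K_W = (4C−1)/(4C−4) + 0.615/C = 36.468/33.468 + 0.0657 = 1.1553
τ₀ = 8FD/(πd³) = 8·1760·74.0/(π·7.9³) = 1.04192e+06/1548.9 = 672.67 MPa
τ_max = K·τ₀ = 1.1553 × 672.67 = 777.13 MPa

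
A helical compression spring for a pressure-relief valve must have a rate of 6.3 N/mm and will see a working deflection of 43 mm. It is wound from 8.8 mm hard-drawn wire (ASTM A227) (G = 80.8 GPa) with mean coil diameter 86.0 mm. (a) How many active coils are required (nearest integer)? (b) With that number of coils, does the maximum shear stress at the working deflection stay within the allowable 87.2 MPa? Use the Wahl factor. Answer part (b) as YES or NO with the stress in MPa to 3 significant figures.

(a) 15 coils; (b) NO, τ_max = 101 MPa

N_a = Gd⁴/(8D³k) = (80.8×10³)(8.8⁴)/(8·86.0³·6.3) = 15.12 → N_a = 15
Actual rate k = Gd⁴/(8D³·15) = 6.3484 N/mm
Working load F = kδ = 6.3484·43 = 272.98 N
C = 86.0/8.8 = 9.7727; K_W = (4C−1)/(4C−4)+0.615/C = 1.1484
τ_max = K_W·8FD/(πd³) = 1.1484·87.725 = 100.75 MPa
τ_max > 87.2 MPa → exceeds allowable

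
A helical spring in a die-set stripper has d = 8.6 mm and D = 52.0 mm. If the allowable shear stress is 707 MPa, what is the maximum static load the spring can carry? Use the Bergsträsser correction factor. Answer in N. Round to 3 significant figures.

2750 N

C = D/d = 52.0/8.6 = 6.0465
K_B = (4C+2)/(4C−3) = 26.186/21.186 = 1.2360
τ_max = K·8FD/(πd³) → F_max = τ_allow·πd³/(8DK)
F_max = 707·π·8.6³/(8·52.0·1.2360) = 1.4127e+06/514.18 = 2747.6 N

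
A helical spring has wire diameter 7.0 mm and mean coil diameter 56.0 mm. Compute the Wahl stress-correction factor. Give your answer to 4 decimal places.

C = D/d = 56.0/7.0 = 8.0000
K_W = (4C−1)/(4C−4) + 0.615/C = 31.000/28.000 + 0.0769 = 1.1840

1.1840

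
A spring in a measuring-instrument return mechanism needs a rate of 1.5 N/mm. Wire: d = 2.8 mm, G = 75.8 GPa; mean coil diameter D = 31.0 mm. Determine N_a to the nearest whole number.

N_a = Gd⁴/(8D³k) = (75.8×10³ × 2.8⁴)/(8 × 31.0³ × 1.5)
    = 4.65909e+06 / 357492 = 13.03 → 13 coils

13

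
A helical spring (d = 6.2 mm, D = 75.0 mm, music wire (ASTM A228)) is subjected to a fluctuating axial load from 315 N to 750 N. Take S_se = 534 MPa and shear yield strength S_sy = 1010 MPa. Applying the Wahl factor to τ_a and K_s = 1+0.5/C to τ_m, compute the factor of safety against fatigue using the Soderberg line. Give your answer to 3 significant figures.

C = D/d = 75.0/6.2 = 12.0968; K_W = (4C−1)/(4C−4)+0.615/C = 1.1184; K_s = 1+0.5/C = 1.0413
F_a = (F_max−F_min)/2 = 217.5 N; F_m = (F_max+F_min)/2 = 532.5 N
τ_a = K_W·8F_aD/(πd³) = 1.1184 × 174.3 = 194.94 MPa
τ_m = K_s·8F_mD/(πd³) = 1.0413 × 426.72 = 444.36 MPa
Soderberg: 1/n_f = τ_a/S_se + τ_m/S_sy = 194.94/534 + 444.36/1010 = 0.36505 + 0.43996 = 0.80501
n_f = 1/0.80501 = 1.242

1.24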